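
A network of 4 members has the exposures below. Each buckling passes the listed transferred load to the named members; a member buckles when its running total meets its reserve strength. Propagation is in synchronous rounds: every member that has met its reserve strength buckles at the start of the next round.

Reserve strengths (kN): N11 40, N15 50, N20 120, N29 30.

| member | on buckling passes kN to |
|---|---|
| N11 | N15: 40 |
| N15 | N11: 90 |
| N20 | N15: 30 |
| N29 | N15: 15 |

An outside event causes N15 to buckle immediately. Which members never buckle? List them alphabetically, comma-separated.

N20, N29

Round 1 — N15 buckles (initial).
  N11: +90 → 90 ≥ 40
Round 2 — N11 buckles.
No further bucklings.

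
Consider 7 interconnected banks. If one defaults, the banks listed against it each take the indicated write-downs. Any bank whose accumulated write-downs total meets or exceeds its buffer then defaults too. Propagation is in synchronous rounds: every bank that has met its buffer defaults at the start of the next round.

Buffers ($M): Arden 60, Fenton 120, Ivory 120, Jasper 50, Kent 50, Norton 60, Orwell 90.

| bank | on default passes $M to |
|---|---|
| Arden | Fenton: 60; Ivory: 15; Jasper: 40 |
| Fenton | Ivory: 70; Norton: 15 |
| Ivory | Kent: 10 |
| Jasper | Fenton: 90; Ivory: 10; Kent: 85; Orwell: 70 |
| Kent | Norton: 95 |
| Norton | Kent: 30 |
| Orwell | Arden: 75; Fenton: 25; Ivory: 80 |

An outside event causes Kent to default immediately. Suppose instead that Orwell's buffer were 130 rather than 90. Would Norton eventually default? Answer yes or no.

With Orwell's buffer at 130:
Round 1 — Kent defaults (initial).
  Norton: +95 → 95 ≥ 60
Round 2 — Norton defaults.
No further defaults.

yes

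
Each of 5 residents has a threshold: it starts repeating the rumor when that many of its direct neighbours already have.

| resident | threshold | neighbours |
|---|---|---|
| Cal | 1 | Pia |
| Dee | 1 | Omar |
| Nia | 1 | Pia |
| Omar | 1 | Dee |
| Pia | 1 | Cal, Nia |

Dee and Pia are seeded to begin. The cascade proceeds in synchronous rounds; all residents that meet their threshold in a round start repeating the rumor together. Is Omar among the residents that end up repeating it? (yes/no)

Round 1 — Dee, Pia start repeating the rumor (initial).
Round 2 — checking thresholds:
  Cal: 1 of 1 neighbours ≥ 1, starts repeating the rumor.
  Nia: 1 of 1 neighbours ≥ 1, starts repeating the rumor.
  Omar: 1 of 1 neighbours ≥ 1, starts repeating the rumor.
Round 3 — no new spreads; cascade stops.

yes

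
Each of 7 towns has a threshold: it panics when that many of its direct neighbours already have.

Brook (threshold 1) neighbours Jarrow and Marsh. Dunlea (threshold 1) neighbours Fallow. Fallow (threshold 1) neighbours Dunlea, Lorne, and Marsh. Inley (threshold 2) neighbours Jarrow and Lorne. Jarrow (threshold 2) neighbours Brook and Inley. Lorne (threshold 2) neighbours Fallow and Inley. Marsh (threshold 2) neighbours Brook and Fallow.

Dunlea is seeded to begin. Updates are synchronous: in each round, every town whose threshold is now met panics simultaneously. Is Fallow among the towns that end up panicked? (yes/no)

Round 1 — Dunlea panics (initial).
Round 2 — checking thresholds:
  Fallow: 1 of 3 neighbours ≥ 1, panics.
Round 3 — no new panics; cascade stops.

yes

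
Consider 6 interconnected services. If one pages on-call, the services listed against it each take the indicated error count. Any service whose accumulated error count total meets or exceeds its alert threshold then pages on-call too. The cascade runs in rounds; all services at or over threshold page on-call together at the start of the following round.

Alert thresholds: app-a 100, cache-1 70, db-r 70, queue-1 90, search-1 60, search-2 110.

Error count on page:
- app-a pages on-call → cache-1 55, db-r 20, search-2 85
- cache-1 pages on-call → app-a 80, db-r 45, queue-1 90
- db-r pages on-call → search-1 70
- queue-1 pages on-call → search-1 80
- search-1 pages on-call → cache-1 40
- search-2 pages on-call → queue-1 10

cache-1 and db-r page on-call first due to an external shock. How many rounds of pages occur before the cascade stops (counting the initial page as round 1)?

2

Round 1 — cache-1, db-r page on-call (initial).
  app-a: +80 → 80 < 100
  queue-1: +90 → 90 ≥ 90
  search-1: +70 → 70 ≥ 60
Round 2 — queue-1, search-1 page on-call.
No further pages.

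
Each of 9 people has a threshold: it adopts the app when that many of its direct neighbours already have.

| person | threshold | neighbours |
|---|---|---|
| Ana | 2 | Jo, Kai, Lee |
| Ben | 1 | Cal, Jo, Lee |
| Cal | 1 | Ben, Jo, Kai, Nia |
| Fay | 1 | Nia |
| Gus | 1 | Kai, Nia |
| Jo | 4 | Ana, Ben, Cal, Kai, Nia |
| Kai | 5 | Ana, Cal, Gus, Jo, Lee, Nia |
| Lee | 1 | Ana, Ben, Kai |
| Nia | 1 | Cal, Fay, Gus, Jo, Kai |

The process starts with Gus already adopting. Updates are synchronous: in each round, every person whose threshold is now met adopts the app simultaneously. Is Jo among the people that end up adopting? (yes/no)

Round 1 — Gus adopts the app (initial).
Round 2 — checking thresholds:
  Kai: 1 of 6 neighbours < 5, below threshold.
  Nia: 1 of 5 neighbours ≥ 1, adopts the app.
Round 3 — checking thresholds:
  Cal: 1 of 4 neighbours ≥ 1, adopts the app.
  Fay: 1 of 1 neighbours ≥ 1, adopts the app.
  Jo: 1 of 5 neighbours < 4, below threshold.
  Kai: 2 of 6 neighbours < 5, below threshold.
Round 4 — checking thresholds:
  Ben: 1 of 3 neighbours ≥ 1, adopts the app.
  Jo: 2 of 5 neighbours < 4, below threshold.
  Kai: 3 of 6 neighbours < 5, below threshold.
Round 5 — checking thresholds:
  Jo: 3 of 5 neighbours < 4, below threshold.
  Kai: 3 of 6 neighbours < 5, below threshold.
  Lee: 1 of 3 neighbours ≥ 1, adopts the app.
Round 6 — no new adoptions; cascade stops.

no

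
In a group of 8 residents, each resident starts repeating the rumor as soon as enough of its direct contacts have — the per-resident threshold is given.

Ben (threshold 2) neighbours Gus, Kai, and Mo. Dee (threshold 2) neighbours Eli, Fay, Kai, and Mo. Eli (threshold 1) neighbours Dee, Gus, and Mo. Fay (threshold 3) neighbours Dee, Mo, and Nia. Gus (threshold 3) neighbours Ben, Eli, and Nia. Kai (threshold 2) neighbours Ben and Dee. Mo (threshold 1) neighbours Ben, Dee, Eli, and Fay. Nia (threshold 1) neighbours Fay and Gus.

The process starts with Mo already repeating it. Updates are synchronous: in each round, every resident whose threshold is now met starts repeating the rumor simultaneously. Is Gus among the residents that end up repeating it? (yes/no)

Round 1 — Mo starts repeating the rumor (initial).
Round 2 — checking thresholds:
  Ben: 1 of 3 neighbours < 2, not yet.
  Dee: 1 of 4 neighbours < 2, not yet.
  Eli: 1 of 3 neighbours ≥ 1, starts repeating the rumor.
  Fay: 1 of 3 neighbours < 3, not yet.
Round 3 — checking thresholds:
  Ben: 1 of 3 neighbours < 2, not yet.
  Dee: 2 of 4 neighbours ≥ 2, starts repeating the rumor.
  Fay: 1 of 3 neighbours < 3, not yet.
  Gus: 1 of 3 neighbours < 3, not yet.
Round 4 — no new spreads; cascade stops.

no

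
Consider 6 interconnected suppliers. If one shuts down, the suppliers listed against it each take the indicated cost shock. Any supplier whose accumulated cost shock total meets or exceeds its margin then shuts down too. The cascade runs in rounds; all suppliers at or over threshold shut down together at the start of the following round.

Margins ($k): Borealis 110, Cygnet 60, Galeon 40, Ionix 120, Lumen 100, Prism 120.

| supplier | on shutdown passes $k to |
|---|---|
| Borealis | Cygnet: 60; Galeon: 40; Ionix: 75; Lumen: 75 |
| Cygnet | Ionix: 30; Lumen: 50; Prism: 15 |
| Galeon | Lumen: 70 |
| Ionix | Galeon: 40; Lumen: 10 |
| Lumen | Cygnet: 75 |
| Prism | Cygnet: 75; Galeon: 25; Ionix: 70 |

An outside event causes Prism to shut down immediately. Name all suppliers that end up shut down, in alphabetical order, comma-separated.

Cygnet, Prism

Round 1 — Prism shuts down (initial).
  Cygnet: +75 → 75 ≥ 60
  Galeon: +25 → 25 < 40
  Ionix: +70 → 70 < 120
Round 2 — Cygnet shuts down.
  Ionix: +30 → 100 < 120
  Lumen: +50 → 50 < 100
No further shutdowns.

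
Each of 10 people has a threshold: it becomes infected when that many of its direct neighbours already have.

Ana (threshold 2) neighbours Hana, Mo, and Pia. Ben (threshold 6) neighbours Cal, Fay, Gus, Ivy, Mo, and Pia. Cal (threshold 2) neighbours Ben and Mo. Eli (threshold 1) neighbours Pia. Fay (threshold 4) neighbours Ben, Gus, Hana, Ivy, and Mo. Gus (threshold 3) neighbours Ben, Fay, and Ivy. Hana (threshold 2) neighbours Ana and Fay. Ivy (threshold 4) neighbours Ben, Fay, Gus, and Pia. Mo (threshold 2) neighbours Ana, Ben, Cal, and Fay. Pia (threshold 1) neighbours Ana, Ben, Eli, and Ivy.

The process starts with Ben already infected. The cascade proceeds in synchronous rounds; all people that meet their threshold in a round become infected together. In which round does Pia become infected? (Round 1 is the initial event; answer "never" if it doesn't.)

2

Round 1 — Ben becomes infected (initial).
Round 2 — checking thresholds:
  Cal: 1 of 2 neighbours < 2, not yet.
  Fay: 1 of 5 neighbours < 4, not yet.
  Gus: 1 of 3 neighbours < 3, not yet.
  Ivy: 1 of 4 neighbours < 4, not yet.
  Mo: 1 of 4 neighbours < 2, not yet.
  Pia: 1 of 4 neighbours ≥ 1, becomes infected.
Round 3 — checking thresholds:
  Ana: 1 of 3 neighbours < 2, not yet.
  Cal: 1 of 2 neighbours < 2, not yet.
  Eli: 1 of 1 neighbours ≥ 1, becomes infected.
  Fay: 1 of 5 neighbours < 4, not yet.
  Gus: 1 of 3 neighbours < 3, not yet.
  Ivy: 2 of 4 neighbours < 4, not yet.
  Mo: 1 of 4 neighbours < 2, not yet.
Round 4 — no new infections; cascade stops.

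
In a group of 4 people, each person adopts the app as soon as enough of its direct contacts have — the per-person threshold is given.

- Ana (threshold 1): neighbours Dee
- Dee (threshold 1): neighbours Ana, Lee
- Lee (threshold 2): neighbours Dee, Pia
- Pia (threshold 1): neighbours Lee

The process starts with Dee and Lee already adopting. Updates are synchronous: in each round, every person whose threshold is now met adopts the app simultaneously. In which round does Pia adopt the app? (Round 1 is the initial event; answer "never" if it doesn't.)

2

Round 1 — Dee, Lee adopt the app (initial).
Round 2 — checking thresholds:
  Ana: 1 of 1 neighbours ≥ 1, adopts the app.
  Pia: 1 of 1 neighbours ≥ 1, adopts the app.
Round 3 — no new adoptions; cascade stops.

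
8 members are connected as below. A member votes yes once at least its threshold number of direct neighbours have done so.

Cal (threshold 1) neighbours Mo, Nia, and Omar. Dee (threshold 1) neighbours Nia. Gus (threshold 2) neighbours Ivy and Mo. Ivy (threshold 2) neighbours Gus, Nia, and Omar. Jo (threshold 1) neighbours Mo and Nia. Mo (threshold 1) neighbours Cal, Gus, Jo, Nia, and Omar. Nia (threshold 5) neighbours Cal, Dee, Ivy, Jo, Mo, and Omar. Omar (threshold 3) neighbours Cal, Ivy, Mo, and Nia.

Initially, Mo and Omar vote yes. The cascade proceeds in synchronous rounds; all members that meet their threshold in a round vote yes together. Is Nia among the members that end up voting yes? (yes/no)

Round 1 — Mo, Omar vote yes (initial).
Round 2 — checking thresholds:
  Cal: 2 of 3 neighbours ≥ 1, votes yes.
  Gus: 1 of 2 neighbours < 2, below threshold.
  Ivy: 1 of 3 neighbours < 2, below threshold.
  Jo: 1 of 2 neighbours ≥ 1, votes yes.
  Nia: 2 of 6 neighbours < 5, below threshold.
Round 3 — no new yes votes; cascade stops.

no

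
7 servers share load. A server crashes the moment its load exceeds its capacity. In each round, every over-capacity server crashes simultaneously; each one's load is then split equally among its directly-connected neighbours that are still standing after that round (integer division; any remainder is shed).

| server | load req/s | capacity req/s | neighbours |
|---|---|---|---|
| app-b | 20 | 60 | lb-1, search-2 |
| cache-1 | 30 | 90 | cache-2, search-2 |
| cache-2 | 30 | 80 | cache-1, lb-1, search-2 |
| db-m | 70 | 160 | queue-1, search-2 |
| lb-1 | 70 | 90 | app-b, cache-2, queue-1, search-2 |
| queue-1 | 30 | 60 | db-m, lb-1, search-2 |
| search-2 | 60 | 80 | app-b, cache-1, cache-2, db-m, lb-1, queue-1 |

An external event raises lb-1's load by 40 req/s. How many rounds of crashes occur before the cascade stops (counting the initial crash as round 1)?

4

Round 1 — lb-1 at 110 > 90. lb-1 crashes.
  lb-1 sheds 110 req/s to app-b, cache-2, queue-1, search-2: 27 each (2 lost).
    app-b: 20+27 = 47 ≤ 60
    cache-2: 30+27 = 57 ≤ 80
    queue-1: 30+27 = 57 ≤ 60
    search-2: 60+27 = 87 > 80
Round 2 — search-2 crashes.
  search-2 sheds 87 req/s to app-b, cache-1, cache-2, db-m, queue-1: 17 each (2 lost).
    app-b: 47+17 = 64 > 60
    cache-1: 30+17 = 47 ≤ 90
    cache-2: 57+17 = 74 ≤ 80
    db-m: 70+17 = 87 ≤ 160
    queue-1: 57+17 = 74 > 60
Round 3 — app-b, queue-1 crash.
  app-b sheds 64 req/s: no online neighbours, lost.
  queue-1 sheds 74 req/s to db-m: 74 each.
    db-m: 87+74 = 161 > 160
Round 4 — db-m crashes.
  db-m sheds 161 req/s: no online neighbours, lost.
No further crashes.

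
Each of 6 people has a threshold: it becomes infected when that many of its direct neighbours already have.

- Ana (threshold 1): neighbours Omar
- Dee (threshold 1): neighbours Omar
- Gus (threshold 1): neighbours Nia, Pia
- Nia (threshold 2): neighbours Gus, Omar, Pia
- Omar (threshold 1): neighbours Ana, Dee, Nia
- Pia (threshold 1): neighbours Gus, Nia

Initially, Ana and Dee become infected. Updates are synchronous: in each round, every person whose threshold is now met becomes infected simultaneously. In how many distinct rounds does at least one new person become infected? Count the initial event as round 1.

2

Round 1 — Ana, Dee become infected (initial).
Round 2 — checking thresholds:
  Omar: 2 of 3 neighbours ≥ 1, becomes infected.
Round 3 — no new infections; cascade stops.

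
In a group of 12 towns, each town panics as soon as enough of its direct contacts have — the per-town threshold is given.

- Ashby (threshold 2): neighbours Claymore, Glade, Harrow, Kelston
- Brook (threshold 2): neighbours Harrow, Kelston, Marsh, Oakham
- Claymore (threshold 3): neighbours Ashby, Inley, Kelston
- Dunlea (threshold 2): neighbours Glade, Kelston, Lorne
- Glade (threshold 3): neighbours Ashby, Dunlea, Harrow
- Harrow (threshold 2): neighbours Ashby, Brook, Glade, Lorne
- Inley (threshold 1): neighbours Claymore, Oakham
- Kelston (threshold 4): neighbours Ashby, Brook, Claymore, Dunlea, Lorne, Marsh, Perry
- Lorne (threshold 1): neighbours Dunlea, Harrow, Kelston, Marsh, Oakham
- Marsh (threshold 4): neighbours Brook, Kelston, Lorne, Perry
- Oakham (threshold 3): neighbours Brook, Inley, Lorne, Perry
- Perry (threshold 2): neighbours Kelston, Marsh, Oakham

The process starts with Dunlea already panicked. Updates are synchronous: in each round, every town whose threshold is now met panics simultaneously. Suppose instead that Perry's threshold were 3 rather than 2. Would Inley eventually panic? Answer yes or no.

no

With Perry's threshold at 3:
Round 1 — Dunlea panics (initial).
Round 2 — checking thresholds:
  Glade: 1 of 3 neighbours < 3, below threshold.
  Kelston: 1 of 7 neighbours < 4, below threshold.
  Lorne: 1 of 5 neighbours ≥ 1, panics.
Round 3 — no new panics; cascade stops.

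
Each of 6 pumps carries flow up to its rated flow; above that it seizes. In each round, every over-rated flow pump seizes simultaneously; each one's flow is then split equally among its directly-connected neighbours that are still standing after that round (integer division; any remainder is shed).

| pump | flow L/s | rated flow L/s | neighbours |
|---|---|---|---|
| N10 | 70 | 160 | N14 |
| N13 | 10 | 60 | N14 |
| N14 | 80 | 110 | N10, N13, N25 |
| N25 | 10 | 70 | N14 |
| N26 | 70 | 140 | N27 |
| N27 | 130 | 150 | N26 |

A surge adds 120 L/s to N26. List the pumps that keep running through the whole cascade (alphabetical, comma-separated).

Round 1 — N26 at 190 > 140. N26 seizes.
  N26 sheds 190 L/s to N27: 190 each.
    N27: 130+190 = 320 > 150
Round 2 — N27 seizes.
  N27 sheds 320 L/s: no online neighbours, lost.
No further seizures.

N10, N13, N14, N25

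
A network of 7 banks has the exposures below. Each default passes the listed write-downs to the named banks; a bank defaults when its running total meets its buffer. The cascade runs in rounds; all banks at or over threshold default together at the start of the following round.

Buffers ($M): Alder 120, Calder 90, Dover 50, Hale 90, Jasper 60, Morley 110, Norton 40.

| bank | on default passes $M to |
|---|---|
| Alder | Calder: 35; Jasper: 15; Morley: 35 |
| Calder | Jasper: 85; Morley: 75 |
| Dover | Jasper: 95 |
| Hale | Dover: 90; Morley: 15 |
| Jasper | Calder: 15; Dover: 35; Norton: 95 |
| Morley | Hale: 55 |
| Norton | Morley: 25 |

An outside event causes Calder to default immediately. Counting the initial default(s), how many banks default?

3

Round 1 — Calder defaults (initial).
  Jasper: +85 → 85 ≥ 60
  Morley: +75 → 75 < 110
Round 2 — Jasper defaults.
  Dover: +35 → 35 < 50
  Norton: +95 → 95 ≥ 40
Round 3 — Norton defaults.
  Morley: +25 → 100 < 110
No further defaults.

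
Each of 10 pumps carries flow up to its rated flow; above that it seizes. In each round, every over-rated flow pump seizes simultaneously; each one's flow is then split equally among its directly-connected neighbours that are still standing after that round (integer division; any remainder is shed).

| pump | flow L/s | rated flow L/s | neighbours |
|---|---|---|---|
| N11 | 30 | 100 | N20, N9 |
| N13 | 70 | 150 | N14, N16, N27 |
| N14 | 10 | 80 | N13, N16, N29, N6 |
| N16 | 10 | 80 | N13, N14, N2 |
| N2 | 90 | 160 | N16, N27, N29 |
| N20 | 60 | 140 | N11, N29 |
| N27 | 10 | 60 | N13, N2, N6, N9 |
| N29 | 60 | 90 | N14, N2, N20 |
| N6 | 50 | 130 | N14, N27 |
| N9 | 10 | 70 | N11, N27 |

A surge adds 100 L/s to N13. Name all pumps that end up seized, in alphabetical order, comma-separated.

N13, N27

Round 1 — N13 at 170 > 150. N13 seizes.
  N13 sheds 170 L/s to N14, N16, N27: 56 each (2 lost).
    N14: 10+56 = 66 ≤ 80
    N16: 10+56 = 66 ≤ 80
    N27: 10+56 = 66 > 60
Round 2 — N27 seizes.
  N27 sheds 66 L/s to N2, N6, N9: 22 each.
    N2: 90+22 = 112 ≤ 160
    N6: 50+22 = 72 ≤ 130
    N9: 10+22 = 32 ≤ 70
No further seizures.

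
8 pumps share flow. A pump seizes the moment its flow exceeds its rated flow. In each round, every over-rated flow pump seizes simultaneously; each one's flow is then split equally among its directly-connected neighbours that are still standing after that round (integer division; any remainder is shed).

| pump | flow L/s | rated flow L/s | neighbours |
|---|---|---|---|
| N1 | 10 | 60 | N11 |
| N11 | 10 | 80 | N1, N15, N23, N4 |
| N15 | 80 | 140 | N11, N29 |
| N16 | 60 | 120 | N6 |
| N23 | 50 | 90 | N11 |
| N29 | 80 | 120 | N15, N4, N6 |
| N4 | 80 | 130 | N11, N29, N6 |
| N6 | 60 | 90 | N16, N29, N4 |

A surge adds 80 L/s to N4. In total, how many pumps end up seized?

8

Round 1 — N4 at 160 > 130. N4 seizes.
  N4 sheds 160 L/s to N11, N29, N6: 53 each (1 lost).
    N11: 10+53 = 63 ≤ 80
    N29: 80+53 = 133 > 120
    N6: 60+53 = 113 > 90
Round 2 — N29, N6 seize.
  N29 sheds 133 L/s to N15: 133 each.
    N15: 80+133 = 213 > 140
  N6 sheds 113 L/s to N16: 113 each.
    N16: 60+113 = 173 > 120
Round 3 — N15, N16 seize.
  N15 sheds 213 L/s to N11: 213 each.
    N11: 63+213 = 276 > 80
  N16 sheds 173 L/s: no online neighbours, lost.
Round 4 — N11 seizes.
  N11 sheds 276 L/s to N1, N23: 138 each.
    N1: 10+138 = 148 > 60
    N23: 50+138 = 188 > 90
Round 5 — N1, N23 seize.
  N1 sheds 148 L/s: no online neighbours, lost.
  N23 sheds 188 L/s: no online neighbours, lost.
No further seizures.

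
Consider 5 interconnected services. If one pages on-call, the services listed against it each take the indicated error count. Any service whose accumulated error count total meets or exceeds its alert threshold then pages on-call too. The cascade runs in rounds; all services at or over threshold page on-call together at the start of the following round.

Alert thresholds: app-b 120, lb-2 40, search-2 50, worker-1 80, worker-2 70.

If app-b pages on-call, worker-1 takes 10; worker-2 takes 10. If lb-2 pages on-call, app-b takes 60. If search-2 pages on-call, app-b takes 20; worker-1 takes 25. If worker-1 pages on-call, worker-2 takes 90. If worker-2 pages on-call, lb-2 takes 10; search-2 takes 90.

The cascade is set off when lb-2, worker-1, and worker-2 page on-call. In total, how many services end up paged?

4

Round 1 — lb-2, worker-1, worker-2 page on-call (initial).
  app-b: +60 → 60 < 120
  search-2: +90 → 90 ≥ 50
Round 2 — search-2 pages on-call.
  app-b: +20 → 80 < 120
No further pages.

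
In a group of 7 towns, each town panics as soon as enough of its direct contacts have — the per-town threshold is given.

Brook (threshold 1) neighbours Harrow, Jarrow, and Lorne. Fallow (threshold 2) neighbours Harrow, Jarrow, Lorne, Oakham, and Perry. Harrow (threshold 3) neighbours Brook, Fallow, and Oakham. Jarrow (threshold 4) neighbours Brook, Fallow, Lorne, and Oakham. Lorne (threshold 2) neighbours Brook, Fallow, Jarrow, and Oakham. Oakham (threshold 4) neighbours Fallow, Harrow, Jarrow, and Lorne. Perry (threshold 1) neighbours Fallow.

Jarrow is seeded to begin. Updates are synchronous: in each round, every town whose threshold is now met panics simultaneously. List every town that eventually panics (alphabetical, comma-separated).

Brook, Fallow, Jarrow, Lorne, Perry

Round 1 — Jarrow panics (initial).
Round 2 — checking thresholds:
  Brook: 1 of 3 neighbours ≥ 1, panics.
  Fallow: 1 of 5 neighbours < 2, not yet.
  Lorne: 1 of 4 neighbours < 2, not yet.
  Oakham: 1 of 4 neighbours < 4, not yet.
Round 3 — checking thresholds:
  Fallow: 1 of 5 neighbours < 2, not yet.
  Harrow: 1 of 3 neighbours < 3, not yet.
  Lorne: 2 of 4 neighbours ≥ 2, panics.
  Oakham: 1 of 4 neighbours < 4, not yet.
Round 4 — checking thresholds:
  Fallow: 2 of 5 neighbours ≥ 2, panics.
  Harrow: 1 of 3 neighbours < 3, not yet.
  Oakham: 2 of 4 neighbours < 4, not yet.
Round 5 — checking thresholds:
  Harrow: 2 of 3 neighbours < 3, not yet.
  Oakham: 3 of 4 neighbours < 4, not yet.
  Perry: 1 of 1 neighbours ≥ 1, panics.
Round 6 — no new panics; cascade stops.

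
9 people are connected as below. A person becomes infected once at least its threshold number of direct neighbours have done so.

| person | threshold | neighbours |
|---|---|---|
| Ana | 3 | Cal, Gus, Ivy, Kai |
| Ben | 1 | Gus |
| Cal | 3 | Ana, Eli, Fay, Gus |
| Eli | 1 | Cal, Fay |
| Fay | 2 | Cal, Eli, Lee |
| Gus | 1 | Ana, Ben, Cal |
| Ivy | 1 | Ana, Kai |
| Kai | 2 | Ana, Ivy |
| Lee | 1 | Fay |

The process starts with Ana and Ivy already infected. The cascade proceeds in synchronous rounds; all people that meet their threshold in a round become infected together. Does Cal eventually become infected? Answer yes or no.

no

Round 1 — Ana, Ivy become infected (initial).
Round 2 — checking thresholds:
  Cal: 1 of 4 neighbours < 3, below threshold.
  Gus: 1 of 3 neighbours ≥ 1, becomes infected.
  Kai: 2 of 2 neighbours ≥ 2, becomes infected.
Round 3 — checking thresholds:
  Ben: 1 of 1 neighbours ≥ 1, becomes infected.
  Cal: 2 of 4 neighbours < 3, below threshold.
Round 4 — no new infections; cascade stops.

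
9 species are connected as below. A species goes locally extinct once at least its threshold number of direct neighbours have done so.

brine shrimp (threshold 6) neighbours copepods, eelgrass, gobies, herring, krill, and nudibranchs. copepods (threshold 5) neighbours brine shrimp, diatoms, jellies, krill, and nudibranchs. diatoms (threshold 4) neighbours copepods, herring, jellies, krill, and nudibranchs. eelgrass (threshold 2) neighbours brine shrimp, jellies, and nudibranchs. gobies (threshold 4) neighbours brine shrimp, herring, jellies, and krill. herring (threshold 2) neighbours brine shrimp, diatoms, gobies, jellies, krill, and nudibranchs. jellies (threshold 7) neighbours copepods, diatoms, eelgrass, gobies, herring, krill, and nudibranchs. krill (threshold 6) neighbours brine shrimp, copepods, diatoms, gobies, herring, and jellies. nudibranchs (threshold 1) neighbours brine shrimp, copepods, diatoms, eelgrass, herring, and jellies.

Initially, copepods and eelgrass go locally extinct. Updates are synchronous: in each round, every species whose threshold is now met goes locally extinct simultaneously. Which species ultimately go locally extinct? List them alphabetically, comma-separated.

Round 1 — copepods, eelgrass go locally extinct (initial).
Round 2 — checking thresholds:
  brine shrimp: 2 of 6 neighbours < 6, holds.
  diatoms: 1 of 5 neighbours < 4, holds.
  jellies: 2 of 7 neighbours < 7, holds.
  krill: 1 of 6 neighbours < 6, holds.
  nudibranchs: 2 of 6 neighbours ≥ 1, goes locally extinct.
Round 3 — no new extinctions; cascade stops.

copepods, eelgrass, nudibranchs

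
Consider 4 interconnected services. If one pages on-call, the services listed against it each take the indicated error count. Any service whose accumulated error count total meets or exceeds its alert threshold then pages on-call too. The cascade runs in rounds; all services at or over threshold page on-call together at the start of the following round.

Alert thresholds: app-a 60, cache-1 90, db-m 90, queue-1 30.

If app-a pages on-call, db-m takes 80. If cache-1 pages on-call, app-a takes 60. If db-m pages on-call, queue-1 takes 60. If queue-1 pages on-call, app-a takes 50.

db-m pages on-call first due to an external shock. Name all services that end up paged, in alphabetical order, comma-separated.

db-m, queue-1

Round 1 — db-m pages on-call (initial).
  queue-1: +60 → 60 ≥ 30
Round 2 — queue-1 pages on-call.
  app-a: +50 → 50 < 60
No further pages.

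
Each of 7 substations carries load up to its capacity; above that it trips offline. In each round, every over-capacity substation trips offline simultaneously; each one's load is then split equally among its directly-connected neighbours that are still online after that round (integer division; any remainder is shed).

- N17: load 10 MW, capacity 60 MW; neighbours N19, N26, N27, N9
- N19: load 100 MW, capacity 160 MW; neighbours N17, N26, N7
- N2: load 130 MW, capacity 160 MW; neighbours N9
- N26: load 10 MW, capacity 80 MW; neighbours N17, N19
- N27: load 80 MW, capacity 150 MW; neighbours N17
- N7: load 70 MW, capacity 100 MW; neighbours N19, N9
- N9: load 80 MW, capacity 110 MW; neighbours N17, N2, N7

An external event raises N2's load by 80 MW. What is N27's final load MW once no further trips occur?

Round 1 — N2 at 210 > 160. N2 trips offline.
  N2 sheds 210 MW to N9: 210 each.
    N9: 80+210 = 290 > 110
Round 2 — N9 trips offline.
  N9 sheds 290 MW to N17, N7: 145 each.
    N17: 10+145 = 155 > 60
    N7: 70+145 = 215 > 100
Round 3 — N17, N7 trip offline.
  N17 sheds 155 MW to N19, N26, N27: 51 each (2 lost).
    N19: 100+51 = 151 ≤ 160
    N26: 10+51 = 61 ≤ 80
    N27: 80+51 = 131 ≤ 150
  N7 sheds 215 MW to N19: 215 each.
    N19: 151+215 = 366 > 160
Round 4 — N19 trips offline.
  N19 sheds 366 MW to N26: 366 each.
    N26: 61+366 = 427 > 80
Round 5 — N26 trips offline.
  N26 sheds 427 MW: no online neighbours, lost.
No further trips.

131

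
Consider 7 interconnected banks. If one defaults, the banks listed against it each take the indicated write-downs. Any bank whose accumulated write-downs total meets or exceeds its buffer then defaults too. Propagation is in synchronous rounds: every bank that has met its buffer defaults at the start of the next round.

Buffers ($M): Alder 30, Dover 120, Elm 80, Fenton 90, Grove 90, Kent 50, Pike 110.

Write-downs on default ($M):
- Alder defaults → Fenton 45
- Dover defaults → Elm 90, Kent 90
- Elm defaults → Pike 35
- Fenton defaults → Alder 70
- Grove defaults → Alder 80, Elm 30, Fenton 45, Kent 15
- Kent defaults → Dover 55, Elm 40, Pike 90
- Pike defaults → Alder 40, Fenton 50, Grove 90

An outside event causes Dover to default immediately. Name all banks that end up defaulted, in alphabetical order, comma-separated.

Alder, Dover, Elm, Fenton, Grove, Kent, Pike

Round 1 — Dover defaults (initial).
  Elm: +90 → 90 ≥ 80
  Kent: +90 → 90 ≥ 50
Round 2 — Elm, Kent default.
  Pike: +35+90 → 125 ≥ 110
Round 3 — Pike defaults.
  Alder: +40 → 40 ≥ 30
  Fenton: +50 → 50 < 90
  Grove: +90 → 90 ≥ 90
Round 4 — Alder, Grove default.
  Fenton: +45+45 → 140 ≥ 90
Round 5 — Fenton defaults.
No further defaults.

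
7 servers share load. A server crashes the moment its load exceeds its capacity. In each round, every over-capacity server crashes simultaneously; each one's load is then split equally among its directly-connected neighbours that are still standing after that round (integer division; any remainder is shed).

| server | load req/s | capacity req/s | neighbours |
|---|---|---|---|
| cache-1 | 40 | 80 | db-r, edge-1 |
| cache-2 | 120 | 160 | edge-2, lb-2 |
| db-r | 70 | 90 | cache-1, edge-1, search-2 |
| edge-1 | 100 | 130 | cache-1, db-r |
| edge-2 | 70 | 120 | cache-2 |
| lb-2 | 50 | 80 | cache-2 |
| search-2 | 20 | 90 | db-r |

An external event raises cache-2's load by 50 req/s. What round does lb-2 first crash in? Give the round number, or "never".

Round 1 — cache-2 at 170 > 160. cache-2 crashes.
  cache-2 sheds 170 req/s to edge-2, lb-2: 85 each.
    edge-2: 70+85 = 155 > 120
    lb-2: 50+85 = 135 > 80
Round 2 — edge-2, lb-2 crash.
  edge-2 sheds 155 req/s: no online neighbours, lost.
  lb-2 sheds 135 req/s: no online neighbours, lost.
No further crashes.

2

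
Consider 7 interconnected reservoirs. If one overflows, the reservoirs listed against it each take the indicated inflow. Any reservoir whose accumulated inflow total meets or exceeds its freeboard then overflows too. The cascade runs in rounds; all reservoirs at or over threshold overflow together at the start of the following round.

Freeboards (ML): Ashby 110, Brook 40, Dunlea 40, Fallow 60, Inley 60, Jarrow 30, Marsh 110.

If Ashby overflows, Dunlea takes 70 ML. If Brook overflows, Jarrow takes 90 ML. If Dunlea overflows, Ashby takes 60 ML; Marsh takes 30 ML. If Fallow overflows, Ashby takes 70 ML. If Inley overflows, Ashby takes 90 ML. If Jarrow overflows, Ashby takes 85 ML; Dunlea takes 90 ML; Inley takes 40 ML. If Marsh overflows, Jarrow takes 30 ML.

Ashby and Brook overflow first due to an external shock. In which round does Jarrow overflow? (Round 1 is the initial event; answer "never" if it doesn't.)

2

Round 1 — Ashby, Brook overflow (initial).
  Dunlea: +70 → 70 ≥ 40
  Jarrow: +90 → 90 ≥ 30
Round 2 — Dunlea, Jarrow overflow.
  Inley: +40 → 40 < 60
  Marsh: +30 → 30 < 110
No further overflows.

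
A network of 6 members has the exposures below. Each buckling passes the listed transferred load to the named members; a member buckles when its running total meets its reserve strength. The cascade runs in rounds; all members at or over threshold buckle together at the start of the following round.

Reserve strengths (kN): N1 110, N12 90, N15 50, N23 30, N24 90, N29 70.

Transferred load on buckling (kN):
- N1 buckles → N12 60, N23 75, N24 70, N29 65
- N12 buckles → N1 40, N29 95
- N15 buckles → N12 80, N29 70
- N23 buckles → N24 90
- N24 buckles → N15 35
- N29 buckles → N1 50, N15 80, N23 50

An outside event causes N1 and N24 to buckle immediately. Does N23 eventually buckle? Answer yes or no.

Round 1 — N1, N24 buckle (initial).
  N12: +60 → 60 < 90
  N15: +35 → 35 < 50
  N23: +75 → 75 ≥ 30
  N29: +65 → 65 < 70
Round 2 — N23 buckles.
No further bucklings.

yes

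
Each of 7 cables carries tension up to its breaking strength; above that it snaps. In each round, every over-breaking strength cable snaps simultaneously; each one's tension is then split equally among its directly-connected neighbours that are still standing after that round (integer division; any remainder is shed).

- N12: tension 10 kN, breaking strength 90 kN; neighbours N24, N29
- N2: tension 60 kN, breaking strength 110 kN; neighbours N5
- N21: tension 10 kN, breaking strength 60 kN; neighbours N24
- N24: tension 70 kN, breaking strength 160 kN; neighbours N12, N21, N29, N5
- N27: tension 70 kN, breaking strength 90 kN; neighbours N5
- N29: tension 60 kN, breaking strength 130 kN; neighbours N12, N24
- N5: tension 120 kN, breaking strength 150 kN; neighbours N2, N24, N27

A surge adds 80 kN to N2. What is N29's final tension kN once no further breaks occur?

126

Round 1 — N2 at 140 > 110. N2 snaps.
  N2 sheds 140 kN to N5: 140 each.
    N5: 120+140 = 260 > 150
Round 2 — N5 snaps.
  N5 sheds 260 kN to N24, N27: 130 each.
    N24: 70+130 = 200 > 160
    N27: 70+130 = 200 > 90
Round 3 — N24, N27 snap.
  N24 sheds 200 kN to N12, N21, N29: 66 each (2 lost).
    N12: 10+66 = 76 ≤ 90
    N21: 10+66 = 76 > 60
    N29: 60+66 = 126 ≤ 130
  N27 sheds 200 kN: no online neighbours, lost.
Round 4 — N21 snaps.
  N21 sheds 76 kN: no online neighbours, lost.
No further breaks.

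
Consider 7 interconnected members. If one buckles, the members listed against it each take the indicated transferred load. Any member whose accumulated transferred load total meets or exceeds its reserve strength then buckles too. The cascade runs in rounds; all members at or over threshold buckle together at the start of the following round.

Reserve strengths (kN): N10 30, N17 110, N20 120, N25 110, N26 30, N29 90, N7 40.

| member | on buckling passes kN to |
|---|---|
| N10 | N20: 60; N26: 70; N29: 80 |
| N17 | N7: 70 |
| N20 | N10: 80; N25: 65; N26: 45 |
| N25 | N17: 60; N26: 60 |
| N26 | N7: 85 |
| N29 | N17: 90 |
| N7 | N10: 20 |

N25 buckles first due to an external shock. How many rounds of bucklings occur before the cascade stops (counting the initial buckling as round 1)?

Round 1 — N25 buckles (initial).
  N17: +60 → 60 < 110
  N26: +60 → 60 ≥ 30
Round 2 — N26 buckles.
  N7: +85 → 85 ≥ 40
Round 3 — N7 buckles.
  N10: +20 → 20 < 30
No further bucklings.

3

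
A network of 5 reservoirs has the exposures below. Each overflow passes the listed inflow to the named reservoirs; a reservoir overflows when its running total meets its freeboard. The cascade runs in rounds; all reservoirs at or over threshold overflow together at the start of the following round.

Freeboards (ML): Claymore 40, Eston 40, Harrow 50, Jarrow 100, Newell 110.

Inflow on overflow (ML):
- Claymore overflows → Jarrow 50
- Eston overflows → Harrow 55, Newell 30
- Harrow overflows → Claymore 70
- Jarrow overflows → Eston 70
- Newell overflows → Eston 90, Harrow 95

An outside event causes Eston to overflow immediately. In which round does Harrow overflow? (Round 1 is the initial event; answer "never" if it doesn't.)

Round 1 — Eston overflows (initial).
  Harrow: +55 → 55 ≥ 50
  Newell: +30 → 30 < 110
Round 2 — Harrow overflows.
  Claymore: +70 → 70 ≥ 40
Round 3 — Claymore overflows.
  Jarrow: +50 → 50 < 100
No further overflows.

2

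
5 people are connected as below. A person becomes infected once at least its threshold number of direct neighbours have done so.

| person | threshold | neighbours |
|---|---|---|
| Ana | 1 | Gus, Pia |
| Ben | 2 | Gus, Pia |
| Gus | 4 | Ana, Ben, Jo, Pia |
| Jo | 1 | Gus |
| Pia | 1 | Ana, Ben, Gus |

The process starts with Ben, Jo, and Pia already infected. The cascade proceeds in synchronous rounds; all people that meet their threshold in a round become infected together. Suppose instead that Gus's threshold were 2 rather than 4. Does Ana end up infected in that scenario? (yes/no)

yes

With Gus's threshold at 2:
Round 1 — Ben, Jo, Pia become infected (initial).
Round 2 — checking thresholds:
  Ana: 1 of 2 neighbours ≥ 1, becomes infected.
  Gus: 3 of 4 neighbours ≥ 2, becomes infected.
Round 3 — no new infections; cascade stops.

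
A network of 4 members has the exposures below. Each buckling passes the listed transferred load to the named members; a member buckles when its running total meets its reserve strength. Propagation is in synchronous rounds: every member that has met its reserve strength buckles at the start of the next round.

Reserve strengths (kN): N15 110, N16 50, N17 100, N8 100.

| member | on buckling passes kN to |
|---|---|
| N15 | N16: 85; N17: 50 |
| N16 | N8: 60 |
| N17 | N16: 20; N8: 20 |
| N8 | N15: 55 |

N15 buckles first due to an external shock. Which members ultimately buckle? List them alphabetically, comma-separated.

N15, N16

Round 1 — N15 buckles (initial).
  N16: +85 → 85 ≥ 50
  N17: +50 → 50 < 100
Round 2 — N16 buckles.
  N8: +60 → 60 < 100
No further bucklings.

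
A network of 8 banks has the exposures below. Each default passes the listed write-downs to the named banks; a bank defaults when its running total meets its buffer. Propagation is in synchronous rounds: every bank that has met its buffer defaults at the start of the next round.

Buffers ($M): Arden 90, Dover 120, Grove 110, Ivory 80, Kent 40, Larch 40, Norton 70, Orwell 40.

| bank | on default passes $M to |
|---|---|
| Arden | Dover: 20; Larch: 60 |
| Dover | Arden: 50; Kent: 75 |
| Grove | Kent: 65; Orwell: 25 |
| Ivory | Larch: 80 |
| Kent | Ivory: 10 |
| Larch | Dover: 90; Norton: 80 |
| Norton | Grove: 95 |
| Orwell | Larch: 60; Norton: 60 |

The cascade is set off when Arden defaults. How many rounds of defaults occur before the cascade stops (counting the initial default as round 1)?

3

Round 1 — Arden defaults (initial).
  Dover: +20 → 20 < 120
  Larch: +60 → 60 ≥ 40
Round 2 — Larch defaults.
  Dover: +90 → 110 < 120
  Norton: +80 → 80 ≥ 70
Round 3 — Norton defaults.
  Grove: +95 → 95 < 110
No further defaults.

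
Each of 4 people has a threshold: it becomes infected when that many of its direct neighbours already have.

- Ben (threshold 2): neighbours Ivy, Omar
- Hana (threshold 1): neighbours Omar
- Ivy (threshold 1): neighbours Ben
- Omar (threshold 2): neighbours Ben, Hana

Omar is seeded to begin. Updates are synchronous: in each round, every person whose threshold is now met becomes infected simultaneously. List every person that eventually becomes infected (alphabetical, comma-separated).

Round 1 — Omar becomes infected (initial).
Round 2 — checking thresholds:
  Ben: 1 of 2 neighbours < 2, holds.
  Hana: 1 of 1 neighbours ≥ 1, becomes infected.
Round 3 — no new infections; cascade stops.

Hana, Omar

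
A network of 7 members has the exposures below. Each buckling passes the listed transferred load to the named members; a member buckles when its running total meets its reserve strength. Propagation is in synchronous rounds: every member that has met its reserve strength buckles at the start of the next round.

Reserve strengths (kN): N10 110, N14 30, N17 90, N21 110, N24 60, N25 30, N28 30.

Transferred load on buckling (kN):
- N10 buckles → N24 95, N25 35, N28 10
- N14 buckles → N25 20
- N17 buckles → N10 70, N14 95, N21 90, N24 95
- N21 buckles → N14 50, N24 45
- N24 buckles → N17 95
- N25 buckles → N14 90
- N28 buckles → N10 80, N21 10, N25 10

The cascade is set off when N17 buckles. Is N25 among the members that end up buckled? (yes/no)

Round 1 — N17 buckles (initial).
  N10: +70 → 70 < 110
  N14: +95 → 95 ≥ 30
  N21: +90 → 90 < 110
  N24: +95 → 95 ≥ 60
Round 2 — N14, N24 buckle.
  N25: +20 → 20 < 30
No further bucklings.

no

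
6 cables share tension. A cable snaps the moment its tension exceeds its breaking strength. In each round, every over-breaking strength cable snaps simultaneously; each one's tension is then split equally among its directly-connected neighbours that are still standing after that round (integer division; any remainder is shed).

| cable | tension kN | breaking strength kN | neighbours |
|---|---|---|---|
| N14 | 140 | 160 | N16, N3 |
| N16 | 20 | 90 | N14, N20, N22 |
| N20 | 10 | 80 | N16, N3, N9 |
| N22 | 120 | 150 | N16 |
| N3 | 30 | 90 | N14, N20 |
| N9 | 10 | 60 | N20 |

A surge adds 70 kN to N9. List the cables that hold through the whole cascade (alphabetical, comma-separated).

Round 1 — N9 at 80 > 60. N9 snaps.
  N9 sheds 80 kN to N20: 80 each.
    N20: 10+80 = 90 > 80
Round 2 — N20 snaps.
  N20 sheds 90 kN to N16, N3: 45 each.
    N16: 20+45 = 65 ≤ 90
    N3: 30+45 = 75 ≤ 90
No further breaks.

N14, N16, N22, N3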